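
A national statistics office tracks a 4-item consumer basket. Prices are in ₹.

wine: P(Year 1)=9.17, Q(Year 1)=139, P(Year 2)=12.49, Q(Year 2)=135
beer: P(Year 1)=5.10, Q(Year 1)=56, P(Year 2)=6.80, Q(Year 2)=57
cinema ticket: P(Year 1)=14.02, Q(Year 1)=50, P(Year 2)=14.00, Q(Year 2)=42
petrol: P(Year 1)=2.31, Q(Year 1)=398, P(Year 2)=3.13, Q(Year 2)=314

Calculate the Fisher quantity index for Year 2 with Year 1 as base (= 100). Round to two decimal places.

89.54

Laspeyres component (base-period weights):
ΣP(Year 1)Q(Year 2) = 9.17×135 + 5.10×57 + 14.02×42 + 2.31×314 = 1237.95 + 290.7 + 588.84 + 725.34 = 2842.83
ΣP(Year 1)Q(Year 1) = 9.17×139 + 5.10×56 + 14.02×50 + 2.31×398 = 1274.63 + 285.6 + 701 + 919.38 = 3180.61
L = 2842.83 / 3180.61 × 100 = 89.3800
Paasche component (current-period weights):
ΣP(Year 2)Q(Year 2) = 12.49×135 + 6.80×57 + 14.00×42 + 3.13×314 = 1686.15 + 387.6 + 588 + 982.82 = 3644.57
ΣP(Year 2)Q(Year 1) = 12.49×139 + 6.80×56 + 14.00×50 + 3.13×398 = 1736.11 + 380.8 + 700 + 1245.74 = 4062.65
P = 3644.57 / 4062.65 × 100 = 89.7092
Fisher = √(L × P) = √(89.3800 × 89.7092) = 89.5445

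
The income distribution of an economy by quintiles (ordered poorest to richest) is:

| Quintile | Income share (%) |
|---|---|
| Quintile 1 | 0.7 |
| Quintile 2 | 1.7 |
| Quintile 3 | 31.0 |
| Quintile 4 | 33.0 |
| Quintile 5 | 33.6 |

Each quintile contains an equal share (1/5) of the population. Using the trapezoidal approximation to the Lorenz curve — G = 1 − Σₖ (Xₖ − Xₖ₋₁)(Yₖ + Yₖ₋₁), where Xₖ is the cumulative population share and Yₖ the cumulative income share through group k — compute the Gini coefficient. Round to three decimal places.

0.388

Cumulative income shares Yₖ: 0.0070, 0.0240, 0.3340, 0.6640, 1.0000
Σ (Xₖ−Xₖ₋₁)(Yₖ+Yₖ₋₁) = (1/5)(0.0070+0.0000) + (1/5)(0.0240+0.0070) + (1/5)(0.3340+0.0240) + (1/5)(0.6640+0.3340) + (1/5)(1.0000+0.6640)
  = 0.0014 + 0.0062 + 0.0716 + 0.1996 + 0.3328 = 0.6116
G = 1 − 0.6116 = 0.3884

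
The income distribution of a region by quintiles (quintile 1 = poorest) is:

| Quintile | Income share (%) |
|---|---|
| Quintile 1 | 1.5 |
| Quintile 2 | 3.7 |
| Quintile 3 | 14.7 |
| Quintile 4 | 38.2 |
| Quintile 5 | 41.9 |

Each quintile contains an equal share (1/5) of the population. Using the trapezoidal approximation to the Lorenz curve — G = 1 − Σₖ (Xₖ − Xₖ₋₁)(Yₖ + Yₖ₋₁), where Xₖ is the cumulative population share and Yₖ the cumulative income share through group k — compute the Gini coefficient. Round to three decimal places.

Cumulative income shares Yₖ: 0.0150, 0.0520, 0.1990, 0.5810, 1.0000
Σ (Xₖ−Xₖ₋₁)(Yₖ+Yₖ₋₁) = (1/5)(0.0150+0.0000) + (1/5)(0.0520+0.0150) + (1/5)(0.1990+0.0520) + (1/5)(0.5810+0.1990) + (1/5)(1.0000+0.5810)
  = 0.0030 + 0.0134 + 0.0502 + 0.1560 + 0.3162 = 0.5388
G = 1 − 0.5388 = 0.4612

0.461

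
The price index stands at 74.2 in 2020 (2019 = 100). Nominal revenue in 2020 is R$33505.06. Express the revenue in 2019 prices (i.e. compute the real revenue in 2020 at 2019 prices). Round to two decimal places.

Real = Nominal ÷ (Index/100) = 33505.06 ÷ (74.2/100)
     = 33505.06 ÷ 0.742 = 45155.0674

45155.07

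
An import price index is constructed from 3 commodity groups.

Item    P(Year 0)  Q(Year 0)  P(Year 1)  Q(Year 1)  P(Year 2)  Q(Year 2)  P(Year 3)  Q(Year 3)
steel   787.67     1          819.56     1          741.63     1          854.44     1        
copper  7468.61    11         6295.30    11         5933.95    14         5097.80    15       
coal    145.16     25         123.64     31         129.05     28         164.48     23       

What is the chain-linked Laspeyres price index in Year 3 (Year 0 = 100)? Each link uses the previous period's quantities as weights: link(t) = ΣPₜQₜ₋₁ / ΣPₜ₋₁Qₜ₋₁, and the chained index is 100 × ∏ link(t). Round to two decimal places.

Link Year 0→Year 1:
ΣP(Year 1)Q(Year 0) = 819.56×1 + 6295.30×11 + 123.64×25 = 819.56 + 69248.3 + 3091 = 73158.86
ΣP(Year 0)Q(Year 0) = 787.67×1 + 7468.61×11 + 145.16×25 = 787.67 + 82154.71 + 3629 = 86571.38
link = 73158.86/86571.38 = 0.845070
Link Year 1→Year 2:
ΣP(Year 2)Q(Year 1) = 741.63×1 + 5933.95×11 + 129.05×31 = 741.63 + 65273.45 + 4000.55 = 70015.63
ΣP(Year 1)Q(Year 1) = 819.56×1 + 6295.30×11 + 123.64×31 = 819.56 + 69248.3 + 3832.84 = 73900.7
link = 70015.63/73900.7 = 0.947429
Link Year 2→Year 3:
ΣP(Year 3)Q(Year 2) = 854.44×1 + 5097.80×14 + 164.48×28 = 854.44 + 71369.2 + 4605.44 = 76829.08
ΣP(Year 2)Q(Year 2) = 741.63×1 + 5933.95×14 + 129.05×28 = 741.63 + 83075.3 + 3613.4 = 87430.33
link = 76829.08/87430.33 = 0.878746
Chained index = 100 × 0.845070 × 0.947429 × 0.878746 = 70.3562

70.36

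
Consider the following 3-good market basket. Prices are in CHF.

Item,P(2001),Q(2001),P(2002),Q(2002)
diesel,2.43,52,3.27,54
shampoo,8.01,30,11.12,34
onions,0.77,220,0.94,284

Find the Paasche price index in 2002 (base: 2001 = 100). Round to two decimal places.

Paasche price index uses current-period quantities as weights.
ΣP(2002)·Q(2002) = 3.27×54 + 11.12×34 + 0.94×284 = 176.58 + 378.08 + 266.96 = 821.62
ΣP(2001)·Q(2002) = 2.43×54 + 8.01×34 + 0.77×284 = 131.22 + 272.34 + 218.68 = 622.24
Index = 821.62 / 622.24 × 100 = 132.0423

132.04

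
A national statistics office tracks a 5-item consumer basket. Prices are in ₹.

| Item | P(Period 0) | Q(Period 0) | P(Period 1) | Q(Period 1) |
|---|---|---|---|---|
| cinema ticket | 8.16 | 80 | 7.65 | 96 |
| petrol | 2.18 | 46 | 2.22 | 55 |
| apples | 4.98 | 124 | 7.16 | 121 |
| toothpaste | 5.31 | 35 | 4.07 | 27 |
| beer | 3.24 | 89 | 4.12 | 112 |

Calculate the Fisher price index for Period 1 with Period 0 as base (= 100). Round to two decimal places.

114.23

Laspeyres component (base-period weights):
ΣP(Period 1)Q(Period 0) = 7.65×80 + 2.22×46 + 7.16×124 + 4.07×35 + 4.12×89 = 612 + 102.12 + 887.84 + 142.45 + 366.68 = 2111.09
ΣP(Period 0)Q(Period 0) = 8.16×80 + 2.18×46 + 4.98×124 + 5.31×35 + 3.24×89 = 652.8 + 100.28 + 617.52 + 185.85 + 288.36 = 1844.81
L = 2111.09 / 1844.81 × 100 = 114.4340
Paasche component (current-period weights):
ΣP(Period 1)Q(Period 1) = 7.65×96 + 2.22×55 + 7.16×121 + 4.07×27 + 4.12×112 = 734.4 + 122.1 + 866.36 + 109.89 + 461.44 = 2294.19
ΣP(Period 0)Q(Period 1) = 8.16×96 + 2.18×55 + 4.98×121 + 5.31×27 + 3.24×112 = 783.36 + 119.9 + 602.58 + 143.37 + 362.88 = 2012.09
P = 2294.19 / 2012.09 × 100 = 114.0202
Fisher = √(L × P) = √(114.4340 × 114.0202) = 114.2269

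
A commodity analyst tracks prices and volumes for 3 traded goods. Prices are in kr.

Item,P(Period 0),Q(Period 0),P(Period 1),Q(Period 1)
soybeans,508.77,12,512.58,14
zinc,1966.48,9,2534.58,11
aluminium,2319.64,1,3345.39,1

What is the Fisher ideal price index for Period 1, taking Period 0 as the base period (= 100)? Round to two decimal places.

123.63

Laspeyres component (base-period weights):
ΣP(Period 1)Q(Period 0) = 512.58×12 + 2534.58×9 + 3345.39×1 = 6150.96 + 22811.22 + 3345.39 = 32307.57
ΣP(Period 0)Q(Period 0) = 508.77×12 + 1966.48×9 + 2319.64×1 = 6105.24 + 17698.32 + 2319.64 = 26123.2
L = 32307.57 / 26123.2 × 100 = 123.6739
Paasche component (current-period weights):
ΣP(Period 1)Q(Period 1) = 512.58×14 + 2534.58×11 + 3345.39×1 = 7176.12 + 27880.38 + 3345.39 = 38401.89
ΣP(Period 0)Q(Period 1) = 508.77×14 + 1966.48×11 + 2319.64×1 = 7122.78 + 21631.28 + 2319.64 = 31073.7
P = 38401.89 / 31073.7 × 100 = 123.5833
Fisher = √(L × P) = √(123.6739 × 123.5833) = 123.6285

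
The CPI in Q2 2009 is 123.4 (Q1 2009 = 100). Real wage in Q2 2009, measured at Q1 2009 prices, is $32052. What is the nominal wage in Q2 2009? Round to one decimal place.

Nominal = Real × (Index/100) = 32052 × (123.4/100)
        = 32052 × 1.234 = 39552.1680

39552.2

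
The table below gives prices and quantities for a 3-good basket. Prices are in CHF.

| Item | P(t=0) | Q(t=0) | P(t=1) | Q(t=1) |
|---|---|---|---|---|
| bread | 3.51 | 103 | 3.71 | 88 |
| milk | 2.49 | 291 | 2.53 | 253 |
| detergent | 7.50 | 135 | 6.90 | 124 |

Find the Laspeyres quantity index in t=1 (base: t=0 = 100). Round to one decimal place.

Laspeyres quantity index uses base-period prices as weights.
ΣP(t=0)·Q(t=1) = 3.51×88 + 2.49×253 + 7.50×124 = 308.88 + 629.97 + 930 = 1868.85
ΣP(t=0)·Q(t=0) = 3.51×103 + 2.49×291 + 7.50×135 = 361.53 + 724.59 + 1012.5 = 2098.62
Index = 1868.85 / 2098.62 × 100 = 89.0514

89.1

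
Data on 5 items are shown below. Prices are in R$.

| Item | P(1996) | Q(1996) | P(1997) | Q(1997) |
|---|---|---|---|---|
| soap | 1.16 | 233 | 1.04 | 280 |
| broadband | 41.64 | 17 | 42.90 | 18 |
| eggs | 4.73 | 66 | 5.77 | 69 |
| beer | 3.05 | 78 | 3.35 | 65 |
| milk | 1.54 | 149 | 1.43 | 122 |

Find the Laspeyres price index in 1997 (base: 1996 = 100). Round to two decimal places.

103.93

Laspeyres price index uses base-period quantities as weights.
ΣP(1997)·Q(1996) = 1.04×233 + 42.90×17 + 5.77×66 + 3.35×78 + 1.43×149 = 242.32 + 729.3 + 380.82 + 261.3 + 213.07 = 1826.81
ΣP(1996)·Q(1996) = 1.16×233 + 41.64×17 + 4.73×66 + 3.05×78 + 1.54×149 = 270.28 + 707.88 + 312.18 + 237.9 + 229.46 = 1757.7
Index = 1826.81 / 1757.7 × 100 = 103.9318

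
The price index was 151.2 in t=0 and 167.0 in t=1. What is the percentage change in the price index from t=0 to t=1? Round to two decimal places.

Change = (167.0 − 151.2) / 151.2 × 100
       = 15.8 / 151.2 × 100 = 10.4497%

10.45%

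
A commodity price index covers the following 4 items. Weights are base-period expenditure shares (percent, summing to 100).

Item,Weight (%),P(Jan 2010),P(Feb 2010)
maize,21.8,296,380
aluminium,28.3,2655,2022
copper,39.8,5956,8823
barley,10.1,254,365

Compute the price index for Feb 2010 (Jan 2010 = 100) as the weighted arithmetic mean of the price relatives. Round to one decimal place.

maize: 21.8 × (380/296) = 21.8 × 1.283784 = 27.9865
aluminium: 28.3 × (2022/2655) = 28.3 × 0.761582 = 21.5528
copper: 39.8 × (8823/5956) = 39.8 × 1.481363 = 58.9583
barley: 10.1 × (365/254) = 10.1 × 1.437008 = 14.5138
Index = Σ wᵢ·(p₁ᵢ/p₀ᵢ) = 27.9865 + 21.5528 + 58.9583 + 14.5138 = 123.0113

123.0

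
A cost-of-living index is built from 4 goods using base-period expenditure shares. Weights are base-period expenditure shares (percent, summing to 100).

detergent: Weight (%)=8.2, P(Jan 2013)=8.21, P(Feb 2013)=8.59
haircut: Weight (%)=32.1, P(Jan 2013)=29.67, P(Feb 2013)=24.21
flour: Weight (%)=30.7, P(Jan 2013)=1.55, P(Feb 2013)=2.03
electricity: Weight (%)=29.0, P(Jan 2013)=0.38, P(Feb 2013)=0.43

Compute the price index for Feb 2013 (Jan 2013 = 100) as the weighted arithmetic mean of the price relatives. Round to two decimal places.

107.80

detergent: 8.2 × (8.59/8.21) = 8.2 × 1.046285 = 8.5795
haircut: 32.1 × (24.21/29.67) = 32.1 × 0.815976 = 26.1928
flour: 30.7 × (2.03/1.55) = 30.7 × 1.309677 = 40.2071
electricity: 29.0 × (0.43/0.38) = 29.0 × 1.131579 = 32.8158
Index = Σ wᵢ·(p₁ᵢ/p₀ᵢ) = 8.5795 + 26.1928 + 40.2071 + 32.8158 = 107.7952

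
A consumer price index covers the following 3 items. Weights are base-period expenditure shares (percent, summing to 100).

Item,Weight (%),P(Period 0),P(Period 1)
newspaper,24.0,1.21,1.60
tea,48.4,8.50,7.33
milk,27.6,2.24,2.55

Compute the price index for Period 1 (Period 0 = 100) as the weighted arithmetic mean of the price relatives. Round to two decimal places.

104.89

newspaper: 24.0 × (1.60/1.21) = 24.0 × 1.322314 = 31.7355
tea: 48.4 × (7.33/8.50) = 48.4 × 0.862353 = 41.7379
milk: 27.6 × (2.55/2.24) = 27.6 × 1.138393 = 31.4196
Index = Σ wᵢ·(p₁ᵢ/p₀ᵢ) = 31.7355 + 41.7379 + 31.4196 = 104.8931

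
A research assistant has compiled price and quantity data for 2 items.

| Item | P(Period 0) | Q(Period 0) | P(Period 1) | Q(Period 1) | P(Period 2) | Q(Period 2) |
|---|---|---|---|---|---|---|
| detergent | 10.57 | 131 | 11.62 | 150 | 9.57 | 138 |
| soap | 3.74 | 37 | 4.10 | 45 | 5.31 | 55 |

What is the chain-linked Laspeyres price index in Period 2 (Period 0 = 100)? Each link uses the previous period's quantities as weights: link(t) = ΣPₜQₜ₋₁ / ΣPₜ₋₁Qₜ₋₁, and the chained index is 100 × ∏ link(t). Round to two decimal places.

Link Period 0→Period 1:
ΣP(Period 1)Q(Period 0) = 11.62×131 + 4.10×37 = 1522.22 + 151.7 = 1673.92
ΣP(Period 0)Q(Period 0) = 10.57×131 + 3.74×37 = 1384.67 + 138.38 = 1523.05
link = 1673.92/1523.05 = 1.099058
Link Period 1→Period 2:
ΣP(Period 2)Q(Period 1) = 9.57×150 + 5.31×45 = 1435.5 + 238.95 = 1674.45
ΣP(Period 1)Q(Period 1) = 11.62×150 + 4.10×45 = 1743 + 184.5 = 1927.5
link = 1674.45/1927.5 = 0.868716
Chained index = 100 × 1.099058 × 0.868716 = 95.4769

95.48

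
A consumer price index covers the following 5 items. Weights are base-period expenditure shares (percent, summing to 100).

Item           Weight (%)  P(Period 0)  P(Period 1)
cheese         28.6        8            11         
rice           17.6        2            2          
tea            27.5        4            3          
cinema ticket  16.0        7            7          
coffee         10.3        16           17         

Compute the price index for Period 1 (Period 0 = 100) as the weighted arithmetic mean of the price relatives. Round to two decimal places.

104.49

cheese: 28.6 × (11/8) = 28.6 × 1.375000 = 39.3250
rice: 17.6 × (2/2) = 17.6 × 1.000000 = 17.6000
tea: 27.5 × (3/4) = 27.5 × 0.750000 = 20.6250
cinema ticket: 16.0 × (7/7) = 16.0 × 1.000000 = 16.0000
coffee: 10.3 × (17/16) = 10.3 × 1.062500 = 10.9438
Index = Σ wᵢ·(p₁ᵢ/p₀ᵢ) = 39.3250 + 17.6000 + 20.6250 + 16.0000 + 10.9438 = 104.4938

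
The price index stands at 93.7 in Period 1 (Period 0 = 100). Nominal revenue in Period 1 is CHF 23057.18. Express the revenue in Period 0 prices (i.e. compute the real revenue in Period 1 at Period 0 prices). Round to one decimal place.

Real = Nominal ÷ (Index/100) = 23057.18 ÷ (93.7/100)
     = 23057.18 ÷ 0.937 = 24607.4493

24607.4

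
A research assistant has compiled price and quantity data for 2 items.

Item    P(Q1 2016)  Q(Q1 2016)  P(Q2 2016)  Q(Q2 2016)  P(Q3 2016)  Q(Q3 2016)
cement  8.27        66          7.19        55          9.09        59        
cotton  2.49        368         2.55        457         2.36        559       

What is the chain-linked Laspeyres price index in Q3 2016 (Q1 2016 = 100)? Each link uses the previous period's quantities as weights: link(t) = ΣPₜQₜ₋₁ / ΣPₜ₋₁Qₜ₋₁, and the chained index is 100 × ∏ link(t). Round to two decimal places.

97.73

Link Q1 2016→Q2 2016:
ΣP(Q2 2016)Q(Q1 2016) = 7.19×66 + 2.55×368 = 474.54 + 938.4 = 1412.94
ΣP(Q1 2016)Q(Q1 2016) = 8.27×66 + 2.49×368 = 545.82 + 916.32 = 1462.14
link = 1412.94/1462.14 = 0.966351
Link Q2 2016→Q3 2016:
ΣP(Q3 2016)Q(Q2 2016) = 9.09×55 + 2.36×457 = 499.95 + 1078.52 = 1578.47
ΣP(Q2 2016)Q(Q2 2016) = 7.19×55 + 2.55×457 = 395.45 + 1165.35 = 1560.8
link = 1578.47/1560.8 = 1.011321
Chained index = 100 × 0.966351 × 1.011321 = 97.7291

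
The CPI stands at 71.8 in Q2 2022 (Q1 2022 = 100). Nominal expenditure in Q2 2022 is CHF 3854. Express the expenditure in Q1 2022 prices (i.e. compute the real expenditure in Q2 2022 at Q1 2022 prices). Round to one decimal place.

Real = Nominal ÷ (Index/100) = 3854 ÷ (71.8/100)
     = 3854 ÷ 0.718 = 5367.6880

5367.7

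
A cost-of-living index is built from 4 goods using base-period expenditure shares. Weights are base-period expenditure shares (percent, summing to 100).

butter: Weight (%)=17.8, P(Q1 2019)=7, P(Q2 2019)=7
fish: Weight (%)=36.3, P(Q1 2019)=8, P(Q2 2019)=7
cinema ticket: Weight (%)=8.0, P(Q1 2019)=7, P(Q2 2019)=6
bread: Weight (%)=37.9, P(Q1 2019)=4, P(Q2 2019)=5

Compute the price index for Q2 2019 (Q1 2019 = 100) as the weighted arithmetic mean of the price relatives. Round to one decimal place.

103.8

butter: 17.8 × (7/7) = 17.8 × 1.000000 = 17.8000
fish: 36.3 × (7/8) = 36.3 × 0.875000 = 31.7625
cinema ticket: 8.0 × (6/7) = 8.0 × 0.857143 = 6.8571
bread: 37.9 × (5/4) = 37.9 × 1.250000 = 47.3750
Index = Σ wᵢ·(p₁ᵢ/p₀ᵢ) = 17.8000 + 31.7625 + 6.8571 + 47.3750 = 103.7946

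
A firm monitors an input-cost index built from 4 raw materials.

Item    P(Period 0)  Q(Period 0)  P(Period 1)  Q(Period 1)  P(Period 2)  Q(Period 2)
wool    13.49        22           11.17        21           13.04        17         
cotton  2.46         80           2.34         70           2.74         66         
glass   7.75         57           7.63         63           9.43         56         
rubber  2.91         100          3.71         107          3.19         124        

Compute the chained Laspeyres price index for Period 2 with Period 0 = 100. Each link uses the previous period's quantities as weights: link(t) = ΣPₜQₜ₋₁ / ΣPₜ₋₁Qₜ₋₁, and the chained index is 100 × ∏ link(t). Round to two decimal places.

110.92

Link Period 0→Period 1:
ΣP(Period 1)Q(Period 0) = 11.17×22 + 2.34×80 + 7.63×57 + 3.71×100 = 245.74 + 187.2 + 434.91 + 371 = 1238.85
ΣP(Period 0)Q(Period 0) = 13.49×22 + 2.46×80 + 7.75×57 + 2.91×100 = 296.78 + 196.8 + 441.75 + 291 = 1226.33
link = 1238.85/1226.33 = 1.010209
Link Period 1→Period 2:
ΣP(Period 2)Q(Period 1) = 13.04×21 + 2.74×70 + 9.43×63 + 3.19×107 = 273.84 + 191.8 + 594.09 + 341.33 = 1401.06
ΣP(Period 1)Q(Period 1) = 11.17×21 + 2.34×70 + 7.63×63 + 3.71×107 = 234.57 + 163.8 + 480.69 + 396.97 = 1276.03
link = 1401.06/1276.03 = 1.097984
Chained index = 100 × 1.010209 × 1.097984 = 110.9193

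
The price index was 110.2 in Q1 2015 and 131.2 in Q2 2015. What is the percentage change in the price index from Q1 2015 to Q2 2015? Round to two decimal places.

19.06%

Change = (131.2 − 110.2) / 110.2 × 100
       = 21.0 / 110.2 × 100 = 19.0563%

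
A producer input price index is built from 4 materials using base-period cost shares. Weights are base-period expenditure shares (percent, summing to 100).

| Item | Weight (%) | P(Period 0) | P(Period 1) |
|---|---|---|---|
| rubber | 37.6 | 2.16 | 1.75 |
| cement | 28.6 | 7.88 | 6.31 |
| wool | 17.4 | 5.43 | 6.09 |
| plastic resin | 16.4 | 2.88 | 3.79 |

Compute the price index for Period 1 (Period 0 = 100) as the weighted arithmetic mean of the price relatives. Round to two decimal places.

rubber: 37.6 × (1.75/2.16) = 37.6 × 0.810185 = 30.4630
cement: 28.6 × (6.31/7.88) = 28.6 × 0.800761 = 22.9018
wool: 17.4 × (6.09/5.43) = 17.4 × 1.121547 = 19.5149
plastic resin: 16.4 × (3.79/2.88) = 16.4 × 1.315972 = 21.5819
Index = Σ wᵢ·(p₁ᵢ/p₀ᵢ) = 30.4630 + 22.9018 + 19.5149 + 21.5819 = 94.4616

94.46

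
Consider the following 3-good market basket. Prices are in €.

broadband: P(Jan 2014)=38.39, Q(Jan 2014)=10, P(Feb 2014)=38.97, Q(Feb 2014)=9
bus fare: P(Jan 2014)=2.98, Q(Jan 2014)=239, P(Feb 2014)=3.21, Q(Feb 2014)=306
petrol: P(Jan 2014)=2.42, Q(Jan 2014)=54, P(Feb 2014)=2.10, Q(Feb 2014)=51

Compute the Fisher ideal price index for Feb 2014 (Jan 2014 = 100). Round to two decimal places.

Laspeyres component (base-period weights):
ΣP(Feb 2014)Q(Jan 2014) = 38.97×10 + 3.21×239 + 2.10×54 = 389.7 + 767.19 + 113.4 = 1270.29
ΣP(Jan 2014)Q(Jan 2014) = 38.39×10 + 2.98×239 + 2.42×54 = 383.9 + 712.22 + 130.68 = 1226.8
L = 1270.29 / 1226.8 × 100 = 103.5450
Paasche component (current-period weights):
ΣP(Feb 2014)Q(Feb 2014) = 38.97×9 + 3.21×306 + 2.10×51 = 350.73 + 982.26 + 107.1 = 1440.09
ΣP(Jan 2014)Q(Feb 2014) = 38.39×9 + 2.98×306 + 2.42×51 = 345.51 + 911.88 + 123.42 = 1380.81
P = 1440.09 / 1380.81 × 100 = 104.2931
Fisher = √(L × P) = √(103.5450 × 104.2931) = 103.9184

103.92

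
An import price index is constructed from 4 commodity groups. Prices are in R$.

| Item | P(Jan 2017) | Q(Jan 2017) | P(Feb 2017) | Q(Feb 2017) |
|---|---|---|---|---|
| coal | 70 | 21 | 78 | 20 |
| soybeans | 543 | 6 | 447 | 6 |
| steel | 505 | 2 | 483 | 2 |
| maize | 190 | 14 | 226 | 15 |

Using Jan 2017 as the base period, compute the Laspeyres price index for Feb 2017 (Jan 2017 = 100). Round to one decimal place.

Laspeyres price index uses base-period quantities as weights.
ΣP(Feb 2017)·Q(Jan 2017) = 78×21 + 447×6 + 483×2 + 226×14 = 1638 + 2682 + 966 + 3164 = 8450
ΣP(Jan 2017)·Q(Jan 2017) = 70×21 + 543×6 + 505×2 + 190×14 = 1470 + 3258 + 1010 + 2660 = 8398
Index = 8450 / 8398 × 100 = 100.6192

100.6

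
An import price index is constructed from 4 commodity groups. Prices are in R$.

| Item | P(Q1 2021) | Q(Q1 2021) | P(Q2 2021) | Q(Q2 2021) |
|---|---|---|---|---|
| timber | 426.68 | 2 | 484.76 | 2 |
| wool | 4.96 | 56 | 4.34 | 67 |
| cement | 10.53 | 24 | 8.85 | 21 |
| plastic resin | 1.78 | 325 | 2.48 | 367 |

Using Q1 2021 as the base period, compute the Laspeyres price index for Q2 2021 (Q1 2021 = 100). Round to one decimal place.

113.7

Laspeyres price index uses base-period quantities as weights.
ΣP(Q2 2021)·Q(Q1 2021) = 484.76×2 + 4.34×56 + 8.85×24 + 2.48×325 = 969.52 + 243.04 + 212.4 + 806 = 2230.96
ΣP(Q1 2021)·Q(Q1 2021) = 426.68×2 + 4.96×56 + 10.53×24 + 1.78×325 = 853.36 + 277.76 + 252.72 + 578.5 = 1962.34
Index = 2230.96 / 1962.34 × 100 = 113.6888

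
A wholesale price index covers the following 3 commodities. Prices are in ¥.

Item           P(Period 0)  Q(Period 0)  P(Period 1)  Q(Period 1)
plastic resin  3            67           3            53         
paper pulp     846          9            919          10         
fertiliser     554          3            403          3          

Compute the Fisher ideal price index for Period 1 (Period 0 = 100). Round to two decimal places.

102.42

Laspeyres component (base-period weights):
ΣP(Period 1)Q(Period 0) = 3×67 + 919×9 + 403×3 = 201 + 8271 + 1209 = 9681
ΣP(Period 0)Q(Period 0) = 3×67 + 846×9 + 554×3 = 201 + 7614 + 1662 = 9477
L = 9681 / 9477 × 100 = 102.1526
Paasche component (current-period weights):
ΣP(Period 1)Q(Period 1) = 3×53 + 919×10 + 403×3 = 159 + 9190 + 1209 = 10558
ΣP(Period 0)Q(Period 1) = 3×53 + 846×10 + 554×3 = 159 + 8460 + 1662 = 10281
P = 10558 / 10281 × 100 = 102.6943
Fisher = √(L × P) = √(102.1526 × 102.6943) = 102.4231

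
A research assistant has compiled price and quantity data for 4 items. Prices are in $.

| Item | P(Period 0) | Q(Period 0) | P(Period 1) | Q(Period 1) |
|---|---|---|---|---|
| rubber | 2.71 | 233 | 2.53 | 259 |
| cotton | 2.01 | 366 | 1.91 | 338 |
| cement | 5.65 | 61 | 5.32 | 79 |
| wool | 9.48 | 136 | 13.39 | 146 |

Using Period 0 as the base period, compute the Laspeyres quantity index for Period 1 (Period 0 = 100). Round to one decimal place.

107.0

Laspeyres quantity index uses base-period prices as weights.
ΣP(Period 0)·Q(Period 1) = 2.71×259 + 2.01×338 + 5.65×79 + 9.48×146 = 701.89 + 679.38 + 446.35 + 1384.08 = 3211.7
ΣP(Period 0)·Q(Period 0) = 2.71×233 + 2.01×366 + 5.65×61 + 9.48×136 = 631.43 + 735.66 + 344.65 + 1289.28 = 3001.02
Index = 3211.7 / 3001.02 × 100 = 107.0203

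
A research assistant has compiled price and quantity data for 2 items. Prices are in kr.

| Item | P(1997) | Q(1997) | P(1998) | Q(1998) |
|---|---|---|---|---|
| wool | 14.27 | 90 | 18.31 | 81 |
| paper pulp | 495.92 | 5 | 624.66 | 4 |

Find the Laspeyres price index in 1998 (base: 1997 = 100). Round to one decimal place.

Laspeyres price index uses base-period quantities as weights.
ΣP(1998)·Q(1997) = 18.31×90 + 624.66×5 = 1647.9 + 3123.3 = 4771.2
ΣP(1997)·Q(1997) = 14.27×90 + 495.92×5 = 1284.3 + 2479.6 = 3763.9
Index = 4771.2 / 3763.9 × 100 = 126.7621

126.8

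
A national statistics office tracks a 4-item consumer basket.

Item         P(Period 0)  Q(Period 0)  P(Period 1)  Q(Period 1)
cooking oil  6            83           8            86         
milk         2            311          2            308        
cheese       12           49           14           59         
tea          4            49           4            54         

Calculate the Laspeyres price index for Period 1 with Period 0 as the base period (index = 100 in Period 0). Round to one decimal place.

113.9

Laspeyres price index uses base-period quantities as weights.
ΣP(Period 1)·Q(Period 0) = 8×83 + 2×311 + 14×49 + 4×49 = 664 + 622 + 686 + 196 = 2168
ΣP(Period 0)·Q(Period 0) = 6×83 + 2×311 + 12×49 + 4×49 = 498 + 622 + 588 + 196 = 1904
Index = 2168 / 1904 × 100 = 113.8655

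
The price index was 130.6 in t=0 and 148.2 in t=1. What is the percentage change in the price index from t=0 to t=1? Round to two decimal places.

13.48%

Change = (148.2 − 130.6) / 130.6 × 100
       = 17.6 / 130.6 × 100 = 13.4763%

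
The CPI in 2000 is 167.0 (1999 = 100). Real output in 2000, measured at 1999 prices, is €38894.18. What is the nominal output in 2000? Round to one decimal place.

64953.3

Nominal = Real × (Index/100) = 38894.18 × (167.0/100)
        = 38894.18 × 1.670 = 64953.2806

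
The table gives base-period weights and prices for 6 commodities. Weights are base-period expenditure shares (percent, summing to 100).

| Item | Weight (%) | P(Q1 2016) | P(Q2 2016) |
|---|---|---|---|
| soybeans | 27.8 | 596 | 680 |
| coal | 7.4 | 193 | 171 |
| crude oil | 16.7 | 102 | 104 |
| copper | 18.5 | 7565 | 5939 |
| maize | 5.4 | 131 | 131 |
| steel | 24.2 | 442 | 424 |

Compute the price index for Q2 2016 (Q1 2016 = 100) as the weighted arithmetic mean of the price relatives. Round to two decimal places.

soybeans: 27.8 × (680/596) = 27.8 × 1.140940 = 31.7181
coal: 7.4 × (171/193) = 7.4 × 0.886010 = 6.5565
crude oil: 16.7 × (104/102) = 16.7 × 1.019608 = 17.0275
copper: 18.5 × (5939/7565) = 18.5 × 0.785063 = 14.5237
maize: 5.4 × (131/131) = 5.4 × 1.000000 = 5.4000
steel: 24.2 × (424/442) = 24.2 × 0.959276 = 23.2145
Index = Σ wᵢ·(p₁ᵢ/p₀ᵢ) = 31.7181 + 6.5565 + 17.0275 + 14.5237 + 5.4000 + 23.2145 = 98.4402

98.44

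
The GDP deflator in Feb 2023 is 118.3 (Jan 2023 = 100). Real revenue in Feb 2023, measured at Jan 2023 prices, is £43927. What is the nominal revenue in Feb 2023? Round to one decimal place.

Nominal = Real × (Index/100) = 43927 × (118.3/100)
        = 43927 × 1.183 = 51965.6410

51965.6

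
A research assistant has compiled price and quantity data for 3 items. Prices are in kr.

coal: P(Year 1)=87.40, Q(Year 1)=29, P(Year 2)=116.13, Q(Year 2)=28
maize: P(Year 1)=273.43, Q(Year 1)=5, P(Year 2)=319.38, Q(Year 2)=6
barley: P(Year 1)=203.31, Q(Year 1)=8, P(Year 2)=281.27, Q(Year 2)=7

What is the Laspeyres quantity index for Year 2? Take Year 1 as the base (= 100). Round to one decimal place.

Laspeyres quantity index uses base-period prices as weights.
ΣP(Year 1)·Q(Year 2) = 87.40×28 + 273.43×6 + 203.31×7 = 2447.2 + 1640.58 + 1423.17 = 5510.95
ΣP(Year 1)·Q(Year 1) = 87.40×29 + 273.43×5 + 203.31×8 = 2534.6 + 1367.15 + 1626.48 = 5528.23
Index = 5510.95 / 5528.23 × 100 = 99.6874

99.7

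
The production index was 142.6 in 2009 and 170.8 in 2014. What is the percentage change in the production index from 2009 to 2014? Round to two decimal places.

Change = (170.8 − 142.6) / 142.6 × 100
       = 28.2 / 142.6 × 100 = 19.7756%

19.78%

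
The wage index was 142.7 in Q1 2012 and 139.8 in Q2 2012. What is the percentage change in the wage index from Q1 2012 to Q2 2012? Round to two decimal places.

-2.03%

Change = (139.8 − 142.7) / 142.7 × 100
       = -2.9 / 142.7 × 100 = -2.0322%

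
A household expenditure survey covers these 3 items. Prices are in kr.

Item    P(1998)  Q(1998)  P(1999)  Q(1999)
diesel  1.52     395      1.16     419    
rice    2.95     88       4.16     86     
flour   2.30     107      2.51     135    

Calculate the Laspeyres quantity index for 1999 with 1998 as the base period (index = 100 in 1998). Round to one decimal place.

Laspeyres quantity index uses base-period prices as weights.
ΣP(1998)·Q(1999) = 1.52×419 + 2.95×86 + 2.30×135 = 636.88 + 253.7 + 310.5 = 1201.08
ΣP(1998)·Q(1998) = 1.52×395 + 2.95×88 + 2.30×107 = 600.4 + 259.6 + 246.1 = 1106.1
Index = 1201.08 / 1106.1 × 100 = 108.5869

108.6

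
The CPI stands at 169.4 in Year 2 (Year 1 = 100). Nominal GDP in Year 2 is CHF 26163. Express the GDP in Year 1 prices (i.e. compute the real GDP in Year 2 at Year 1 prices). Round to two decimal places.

15444.51

Real = Nominal ÷ (Index/100) = 26163 ÷ (169.4/100)
     = 26163 ÷ 1.694 = 15444.5100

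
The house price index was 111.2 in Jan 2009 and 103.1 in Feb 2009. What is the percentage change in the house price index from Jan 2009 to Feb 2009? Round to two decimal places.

-7.28%

Change = (103.1 − 111.2) / 111.2 × 100
       = -8.1 / 111.2 × 100 = -7.2842%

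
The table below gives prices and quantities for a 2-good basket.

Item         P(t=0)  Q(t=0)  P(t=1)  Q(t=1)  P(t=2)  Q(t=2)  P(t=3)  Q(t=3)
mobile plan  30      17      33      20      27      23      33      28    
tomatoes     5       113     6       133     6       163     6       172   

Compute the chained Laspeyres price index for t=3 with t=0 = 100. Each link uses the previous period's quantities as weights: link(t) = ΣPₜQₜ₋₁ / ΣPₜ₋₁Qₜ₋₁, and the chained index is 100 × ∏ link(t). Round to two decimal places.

114.90

Link t=0→t=1:
ΣP(t=1)Q(t=0) = 33×17 + 6×113 = 561 + 678 = 1239
ΣP(t=0)Q(t=0) = 30×17 + 5×113 = 510 + 565 = 1075
link = 1239/1075 = 1.152558
Link t=1→t=2:
ΣP(t=2)Q(t=1) = 27×20 + 6×133 = 540 + 798 = 1338
ΣP(t=1)Q(t=1) = 33×20 + 6×133 = 660 + 798 = 1458
link = 1338/1458 = 0.917695
Link t=2→t=3:
ΣP(t=3)Q(t=2) = 33×23 + 6×163 = 759 + 978 = 1737
ΣP(t=2)Q(t=2) = 27×23 + 6×163 = 621 + 978 = 1599
link = 1737/1599 = 1.086304
Chained index = 100 × 1.152558 × 0.917695 × 1.086304 = 114.8981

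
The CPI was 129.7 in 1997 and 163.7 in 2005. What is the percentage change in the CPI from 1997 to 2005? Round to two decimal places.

Change = (163.7 − 129.7) / 129.7 × 100
       = 34.0 / 129.7 × 100 = 26.2143%

26.21%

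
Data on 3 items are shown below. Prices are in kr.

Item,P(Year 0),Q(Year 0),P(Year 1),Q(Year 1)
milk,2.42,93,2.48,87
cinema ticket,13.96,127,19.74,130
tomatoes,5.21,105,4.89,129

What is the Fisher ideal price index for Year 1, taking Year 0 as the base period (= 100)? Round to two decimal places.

127.13

Laspeyres component (base-period weights):
ΣP(Year 1)Q(Year 0) = 2.48×93 + 19.74×127 + 4.89×105 = 230.64 + 2506.98 + 513.45 = 3251.07
ΣP(Year 0)Q(Year 0) = 2.42×93 + 13.96×127 + 5.21×105 = 225.06 + 1772.92 + 547.05 = 2545.03
L = 3251.07 / 2545.03 × 100 = 127.7419
Paasche component (current-period weights):
ΣP(Year 1)Q(Year 1) = 2.48×87 + 19.74×130 + 4.89×129 = 215.76 + 2566.2 + 630.81 = 3412.77
ΣP(Year 0)Q(Year 1) = 2.42×87 + 13.96×130 + 5.21×129 = 210.54 + 1814.8 + 672.09 = 2697.43
P = 3412.77 / 2697.43 × 100 = 126.5193
Fisher = √(L × P) = √(127.7419 × 126.5193) = 127.1291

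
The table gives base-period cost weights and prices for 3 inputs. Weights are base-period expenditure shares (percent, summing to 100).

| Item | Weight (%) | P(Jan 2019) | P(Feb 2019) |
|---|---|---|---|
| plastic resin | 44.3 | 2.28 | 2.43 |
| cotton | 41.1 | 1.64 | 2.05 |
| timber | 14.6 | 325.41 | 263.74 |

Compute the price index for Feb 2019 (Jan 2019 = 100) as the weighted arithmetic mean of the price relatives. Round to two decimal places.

110.42

plastic resin: 44.3 × (2.43/2.28) = 44.3 × 1.065789 = 47.2145
cotton: 41.1 × (2.05/1.64) = 41.1 × 1.250000 = 51.3750
timber: 14.6 × (263.74/325.41) = 14.6 × 0.810485 = 11.8331
Index = Σ wᵢ·(p₁ᵢ/p₀ᵢ) = 47.2145 + 51.3750 + 11.8331 = 110.4226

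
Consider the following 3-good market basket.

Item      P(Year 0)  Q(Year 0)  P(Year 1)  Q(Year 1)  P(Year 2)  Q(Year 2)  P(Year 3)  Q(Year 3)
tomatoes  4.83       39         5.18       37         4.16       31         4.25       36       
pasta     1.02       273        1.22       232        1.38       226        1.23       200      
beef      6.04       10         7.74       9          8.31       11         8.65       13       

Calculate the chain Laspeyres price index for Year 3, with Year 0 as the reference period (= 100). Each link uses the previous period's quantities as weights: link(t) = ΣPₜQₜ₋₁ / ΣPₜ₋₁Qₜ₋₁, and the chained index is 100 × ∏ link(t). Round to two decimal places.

111.11

Link Year 0→Year 1:
ΣP(Year 1)Q(Year 0) = 5.18×39 + 1.22×273 + 7.74×10 = 202.02 + 333.06 + 77.4 = 612.48
ΣP(Year 0)Q(Year 0) = 4.83×39 + 1.02×273 + 6.04×10 = 188.37 + 278.46 + 60.4 = 527.23
link = 612.48/527.23 = 1.161694
Link Year 1→Year 2:
ΣP(Year 2)Q(Year 1) = 4.16×37 + 1.38×232 + 8.31×9 = 153.92 + 320.16 + 74.79 = 548.87
ΣP(Year 1)Q(Year 1) = 5.18×37 + 1.22×232 + 7.74×9 = 191.66 + 283.04 + 69.66 = 544.36
link = 548.87/544.36 = 1.008285
Link Year 2→Year 3:
ΣP(Year 3)Q(Year 2) = 4.25×31 + 1.23×226 + 8.65×11 = 131.75 + 277.98 + 95.15 = 504.88
ΣP(Year 2)Q(Year 2) = 4.16×31 + 1.38×226 + 8.31×11 = 128.96 + 311.88 + 91.41 = 532.25
link = 504.88/532.25 = 0.948577
Chained index = 100 × 1.161694 × 1.008285 × 0.948577 = 111.1086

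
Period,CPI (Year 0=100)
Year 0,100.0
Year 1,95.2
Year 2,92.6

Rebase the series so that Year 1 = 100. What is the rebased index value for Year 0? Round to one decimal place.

105.0

Rebased(Year 0) = 100.0 / 95.2 × 100 = 105.0420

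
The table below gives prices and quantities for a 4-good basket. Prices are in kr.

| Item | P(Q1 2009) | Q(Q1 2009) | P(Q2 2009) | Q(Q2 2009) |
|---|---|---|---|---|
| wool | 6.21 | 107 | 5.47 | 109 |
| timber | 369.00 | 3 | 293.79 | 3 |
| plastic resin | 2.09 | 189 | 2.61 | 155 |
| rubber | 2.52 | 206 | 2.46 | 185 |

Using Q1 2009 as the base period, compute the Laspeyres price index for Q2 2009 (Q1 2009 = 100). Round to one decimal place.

Laspeyres price index uses base-period quantities as weights.
ΣP(Q2 2009)·Q(Q1 2009) = 5.47×107 + 293.79×3 + 2.61×189 + 2.46×206 = 585.29 + 881.37 + 493.29 + 506.76 = 2466.71
ΣP(Q1 2009)·Q(Q1 2009) = 6.21×107 + 369.00×3 + 2.09×189 + 2.52×206 = 664.47 + 1107 + 395.01 + 519.12 = 2685.6
Index = 2466.71 / 2685.6 × 100 = 91.8495

91.8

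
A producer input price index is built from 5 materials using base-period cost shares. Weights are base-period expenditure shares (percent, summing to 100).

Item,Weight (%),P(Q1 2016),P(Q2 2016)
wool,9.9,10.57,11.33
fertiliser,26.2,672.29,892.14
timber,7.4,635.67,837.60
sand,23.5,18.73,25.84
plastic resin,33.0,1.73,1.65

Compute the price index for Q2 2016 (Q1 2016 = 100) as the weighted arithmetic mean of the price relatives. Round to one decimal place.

119.0

wool: 9.9 × (11.33/10.57) = 9.9 × 1.071902 = 10.6118
fertiliser: 26.2 × (892.14/672.29) = 26.2 × 1.327017 = 34.7678
timber: 7.4 × (837.60/635.67) = 7.4 × 1.317665 = 9.7507
sand: 23.5 × (25.84/18.73) = 23.5 × 1.379605 = 32.4207
plastic resin: 33.0 × (1.65/1.73) = 33.0 × 0.953757 = 31.4740
Index = Σ wᵢ·(p₁ᵢ/p₀ᵢ) = 10.6118 + 34.7678 + 9.7507 + 32.4207 + 31.4740 = 119.0251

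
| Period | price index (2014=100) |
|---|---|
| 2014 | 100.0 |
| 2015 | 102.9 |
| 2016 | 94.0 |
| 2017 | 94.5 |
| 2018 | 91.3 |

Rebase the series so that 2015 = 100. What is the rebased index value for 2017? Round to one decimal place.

Rebased(2017) = 94.5 / 102.9 × 100 = 91.8367

91.8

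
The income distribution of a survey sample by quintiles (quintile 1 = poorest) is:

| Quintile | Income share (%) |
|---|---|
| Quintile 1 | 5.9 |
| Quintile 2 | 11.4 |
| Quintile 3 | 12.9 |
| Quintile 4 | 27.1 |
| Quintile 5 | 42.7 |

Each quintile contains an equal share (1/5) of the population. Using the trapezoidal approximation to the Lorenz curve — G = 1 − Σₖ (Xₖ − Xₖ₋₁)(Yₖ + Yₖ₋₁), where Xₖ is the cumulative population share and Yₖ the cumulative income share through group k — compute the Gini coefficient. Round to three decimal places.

0.357

Cumulative income shares Yₖ: 0.0590, 0.1730, 0.3020, 0.5730, 1.0000
Σ (Xₖ−Xₖ₋₁)(Yₖ+Yₖ₋₁) = (1/5)(0.0590+0.0000) + (1/5)(0.1730+0.0590) + (1/5)(0.3020+0.1730) + (1/5)(0.5730+0.3020) + (1/5)(1.0000+0.5730)
  = 0.0118 + 0.0464 + 0.0950 + 0.1750 + 0.3146 = 0.6428
G = 1 − 0.6428 = 0.3572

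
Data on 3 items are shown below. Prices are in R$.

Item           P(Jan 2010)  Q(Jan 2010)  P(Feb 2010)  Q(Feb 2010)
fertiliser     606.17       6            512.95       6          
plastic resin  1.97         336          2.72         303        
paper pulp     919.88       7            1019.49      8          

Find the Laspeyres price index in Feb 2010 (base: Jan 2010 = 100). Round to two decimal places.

Laspeyres price index uses base-period quantities as weights.
ΣP(Feb 2010)·Q(Jan 2010) = 512.95×6 + 2.72×336 + 1019.49×7 = 3077.7 + 913.92 + 7136.43 = 11128.05
ΣP(Jan 2010)·Q(Jan 2010) = 606.17×6 + 1.97×336 + 919.88×7 = 3637.02 + 661.92 + 6439.16 = 10738.1
Index = 11128.05 / 10738.1 × 100 = 103.6315

103.63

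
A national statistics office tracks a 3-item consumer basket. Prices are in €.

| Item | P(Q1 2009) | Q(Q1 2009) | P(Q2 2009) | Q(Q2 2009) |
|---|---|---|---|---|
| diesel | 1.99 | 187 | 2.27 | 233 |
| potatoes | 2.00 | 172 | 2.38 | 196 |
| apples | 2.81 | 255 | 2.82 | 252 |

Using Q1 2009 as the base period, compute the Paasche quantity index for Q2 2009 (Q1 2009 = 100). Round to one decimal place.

109.9

Paasche quantity index uses current-period prices as weights.
ΣP(Q2 2009)·Q(Q2 2009) = 2.27×233 + 2.38×196 + 2.82×252 = 528.91 + 466.48 + 710.64 = 1706.03
ΣP(Q2 2009)·Q(Q1 2009) = 2.27×187 + 2.38×172 + 2.82×255 = 424.49 + 409.36 + 719.1 = 1552.95
Index = 1706.03 / 1552.95 × 100 = 109.8574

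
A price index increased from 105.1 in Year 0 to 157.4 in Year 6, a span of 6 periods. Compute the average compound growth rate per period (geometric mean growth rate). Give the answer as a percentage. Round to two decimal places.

6.96%

Growth factor = (157.4/105.1)^(1/6) = (1.497621)^(1/6) = 1.069630
Growth rate = 1.069630 − 1 = 0.069630 = 6.9630%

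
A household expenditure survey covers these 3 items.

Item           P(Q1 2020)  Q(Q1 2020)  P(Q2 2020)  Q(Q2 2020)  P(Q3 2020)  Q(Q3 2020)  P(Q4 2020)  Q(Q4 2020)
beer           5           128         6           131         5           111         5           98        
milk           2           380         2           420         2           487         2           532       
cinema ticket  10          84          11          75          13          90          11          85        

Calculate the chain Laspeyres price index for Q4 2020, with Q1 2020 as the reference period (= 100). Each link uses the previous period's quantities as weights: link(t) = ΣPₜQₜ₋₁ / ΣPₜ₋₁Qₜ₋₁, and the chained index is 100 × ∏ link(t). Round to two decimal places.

Link Q1 2020→Q2 2020:
ΣP(Q2 2020)Q(Q1 2020) = 6×128 + 2×380 + 11×84 = 768 + 760 + 924 = 2452
ΣP(Q1 2020)Q(Q1 2020) = 5×128 + 2×380 + 10×84 = 640 + 760 + 840 = 2240
link = 2452/2240 = 1.094643
Link Q2 2020→Q3 2020:
ΣP(Q3 2020)Q(Q2 2020) = 5×131 + 2×420 + 13×75 = 655 + 840 + 975 = 2470
ΣP(Q2 2020)Q(Q2 2020) = 6×131 + 2×420 + 11×75 = 786 + 840 + 825 = 2451
link = 2470/2451 = 1.007752
Link Q3 2020→Q4 2020:
ΣP(Q4 2020)Q(Q3 2020) = 5×111 + 2×487 + 11×90 = 555 + 974 + 990 = 2519
ΣP(Q3 2020)Q(Q3 2020) = 5×111 + 2×487 + 13×90 = 555 + 974 + 1170 = 2699
link = 2519/2699 = 0.933309
Chained index = 100 × 1.094643 × 1.007752 × 0.933309 = 102.9559

102.96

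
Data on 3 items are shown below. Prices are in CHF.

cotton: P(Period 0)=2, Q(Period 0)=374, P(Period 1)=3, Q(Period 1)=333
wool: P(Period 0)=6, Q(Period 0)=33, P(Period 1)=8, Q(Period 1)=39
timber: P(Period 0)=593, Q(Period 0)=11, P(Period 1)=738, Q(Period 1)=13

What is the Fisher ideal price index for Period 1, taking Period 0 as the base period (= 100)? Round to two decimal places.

126.96

Laspeyres component (base-period weights):
ΣP(Period 1)Q(Period 0) = 3×374 + 8×33 + 738×11 = 1122 + 264 + 8118 = 9504
ΣP(Period 0)Q(Period 0) = 2×374 + 6×33 + 593×11 = 748 + 198 + 6523 = 7469
L = 9504 / 7469 × 100 = 127.2459
Paasche component (current-period weights):
ΣP(Period 1)Q(Period 1) = 3×333 + 8×39 + 738×13 = 999 + 312 + 9594 = 10905
ΣP(Period 0)Q(Period 1) = 2×333 + 6×39 + 593×13 = 666 + 234 + 7709 = 8609
P = 10905 / 8609 × 100 = 126.6698
Fisher = √(L × P) = √(127.2459 × 126.6698) = 126.9575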